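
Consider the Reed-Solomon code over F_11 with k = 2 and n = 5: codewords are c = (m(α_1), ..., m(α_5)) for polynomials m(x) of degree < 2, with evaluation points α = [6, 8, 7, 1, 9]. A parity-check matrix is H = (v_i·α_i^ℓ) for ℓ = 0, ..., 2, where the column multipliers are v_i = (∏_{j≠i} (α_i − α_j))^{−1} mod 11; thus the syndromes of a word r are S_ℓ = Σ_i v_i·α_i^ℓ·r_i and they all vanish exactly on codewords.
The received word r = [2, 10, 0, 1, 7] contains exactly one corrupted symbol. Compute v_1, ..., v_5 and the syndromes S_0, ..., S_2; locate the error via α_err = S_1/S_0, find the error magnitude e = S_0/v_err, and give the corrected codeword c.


S = (7, 1, 8), error at position 2, error magnitude e = 1, c = [2, 9, 0, 1, 7].

Step 1: column multipliers v_i = (∏_{j≠i}(α_i − α_j))^{−1} mod 11.
  i = 1 (α = 6): (6−8)(6−7)(6−1)(6−9) = (−2)·(−1)·5·(−3) = −30 ≡ 3, so v_1 = 3^{−1} = 4 (mod 11).
  i = 2 (α = 8): (8−6)(8−7)(8−1)(8−9) = 2·1·7·(−1) = −14 ≡ 8, so v_2 = 8^{−1} = 7 (mod 11).
  i = 3 (α = 7): (7−6)(7−8)(7−1)(7−9) = 1·(−1)·6·(−2) = 12 ≡ 1, so v_3 = 1^{−1} = 1 (mod 11).
  i = 4 (α = 1): (1−6)(1−8)(1−7)(1−9) = (−5)·(−7)·(−6)·(−8) = 1680 ≡ 8, so v_4 = 8^{−1} = 7 (mod 11).
  i = 5 (α = 9): (9−6)(9−8)(9−7)(9−1) = 3·1·2·8 = 48 ≡ 4, so v_5 = 4^{−1} = 3 (mod 11).
  v = [4, 7, 1, 7, 3].
Step 2: syndromes of r = [2, 10, 0, 1, 7] (all sums mod 11).
  S_0 = Σ v_i r_i = 4·2 + 7·10 + 1·0 + 7·1 + 3·7 = 106 ≡ 7.
  S_1 = Σ v_i α_i r_i = 4·6·2 + 7·8·10 + 1·7·0 + 7·1·1 + 3·9·7 = 804 ≡ 1.
  α_i^2 mod 11 = [3, 9, 5, 1, 4].
  S_2 = Σ v_i α_i^2 r_i = 4·3·2 + 7·9·10 + 1·5·0 + 7·1·1 + 3·4·7 = 745 ≡ 8.
  S = (7, 1, 8) ≠ 0, so r is not a codeword (an error is present).
Step 3: locate the error. For a single error e at position i, S_ℓ = v_i·e·α_i^ℓ, so α_err = S_1/S_0.
  S_0^{−1} = 7^{−1} = 8 (mod 11), so α_err = 1·8 = 8 ≡ 8 = α_2. Error position i = 2.
  Consistency check: S_2/S_1 = 8·1 = 8 ≡ 8 = α_err ✓ (single-error assumption holds).
Step 4: error magnitude e = S_0/v_2 = S_0·∏_{j≠2}(α_2 − α_j) = 7·8 = 56 ≡ 1 (mod 11).
Step 5: correct position 2: c_2 = r_2 − e = 10 − 1 ≡ 9 (mod 11). Hence c = [2, 9, 0, 1, 7].
  Check: interpolating c through the α_i gives m(x) = 3 + 9·x (degree < 2) with m(α_i) = c_i for every i, so c is indeed a codeword.


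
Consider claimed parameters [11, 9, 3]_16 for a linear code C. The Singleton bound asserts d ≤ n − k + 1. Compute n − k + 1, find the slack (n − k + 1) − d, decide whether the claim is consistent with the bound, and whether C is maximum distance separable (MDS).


Singleton RHS = n − k + 1 = 3, slack = 0, bound satisfied, MDS.

Singleton bound: d ≤ n − k + 1.
Here n = 11, k = 9, so n − k + 1 = 3.
Given d = 3, check d ≤ 3: YES.
Slack = (n − k + 1) − d = 0.
The code is MDS (slack = 0).
Description: the claimed parameters are [11, 9, 3]_16; such a code would be MDS (meets Singleton bound).


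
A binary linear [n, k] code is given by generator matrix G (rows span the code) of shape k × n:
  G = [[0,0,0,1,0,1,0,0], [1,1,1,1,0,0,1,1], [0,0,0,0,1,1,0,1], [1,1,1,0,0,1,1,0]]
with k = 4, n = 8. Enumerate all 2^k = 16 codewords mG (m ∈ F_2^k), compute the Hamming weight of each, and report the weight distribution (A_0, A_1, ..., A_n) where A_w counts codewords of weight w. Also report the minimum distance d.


Weight distribution: A_0 = 1, A_1 = 1, A_2 = 3, A_3 = 3, A_5 = 3, A_6 = 3, A_7 = 1, A_8 = 1. Minimum distance d = 1.

Enumerate all 2^4 = 16 messages m ∈ F_2^4.
For each, compute codeword c = mG in F_2^8, then tally its weight.
  m = 0000 → c = 00000000, weight = 0.
  m = 1000 → c = 00010100, weight = 2.
  m = 0100 → c = 11110011, weight = 6.
  m = 1100 → c = 11100111, weight = 6.
  m = 0010 → c = 00001101, weight = 3.
  m = 1010 → c = 00011001, weight = 3.
  m = 0110 → c = 11111110, weight = 7.
  m = 1110 → c = 11101010, weight = 5.
  m = 0001 → c = 11100110, weight = 5.
  m = 1001 → c = 11110010, weight = 5.
  m = 0101 → c = 00010101, weight = 3.
  m = 1101 → c = 00000001, weight = 1.
  m = 0011 → c = 11101011, weight = 6.
  m = 1011 → c = 11111111, weight = 8.
  m = 0111 → c = 00011000, weight = 2.
  m = 1111 → c = 00001100, weight = 2.
Tally weights:
  weight 0: 1 codewords.
  weight 1: 1 codewords.
  weight 2: 3 codewords.
  weight 3: 3 codewords.
  weight 5: 3 codewords.
  weight 6: 3 codewords.
  weight 7: 1 codewords.
  weight 8: 1 codewords.
Minimum distance d = smallest w > 0 with A_w > 0 = 1.
Sanity: Σ A_w = 16 = 2^4 = 16 ✓.


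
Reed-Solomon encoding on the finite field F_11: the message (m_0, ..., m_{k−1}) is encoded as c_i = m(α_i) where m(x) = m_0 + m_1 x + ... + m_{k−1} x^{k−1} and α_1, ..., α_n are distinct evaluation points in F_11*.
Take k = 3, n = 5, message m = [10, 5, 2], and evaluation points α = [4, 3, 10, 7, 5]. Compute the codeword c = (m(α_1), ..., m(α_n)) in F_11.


c = [7, 10, 7, 0, 8]

Message polynomial: m(x) = 10 + 5·x + 2·x^2 (mod 11).
For each evaluation point α_i, compute m(α_i) mod 11:
  α_1 = 4: Horner steps 2 → 2 → 7, so m(4) = 7.
  α_2 = 3: Horner steps 2 → 0 → 10, so m(3) = 10.
  α_3 = 10: Horner steps 2 → 3 → 7, so m(10) = 7.
  α_4 = 7: Horner steps 2 → 8 → 0, so m(7) = 0.
  α_5 = 5: Horner steps 2 → 4 → 8, so m(5) = 8.
Codeword c = [7, 10, 7, 0, 8] ∈ F_11^5.


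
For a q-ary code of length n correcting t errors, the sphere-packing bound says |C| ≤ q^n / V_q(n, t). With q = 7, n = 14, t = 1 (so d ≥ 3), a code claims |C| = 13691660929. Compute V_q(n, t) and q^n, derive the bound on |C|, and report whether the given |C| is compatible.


V_q(n, t) = 85, q^n = 678223072849, Hamming bound = 7979094974, |C| = 13691660929 > bound (violated).

Step 1: Compute V_q(n, t) = Σ_{j=0}^1 C(n, j) (q−1)^j.
  j = 0: C(14,0)·(6)^0 = 1·1 = 1.
  j = 1: C(14,1)·(6)^1 = 14·6 = 84.
  V_q(n, t) = 1 + 84 = 85.
Step 2: q^n = 7^14 = 678223072849.
Step 3: Hamming bound ⌊q^n / V_q(n,t)⌋ = ⌊678223072849/85⌋ = 7979094974.
Step 4: Compare |C| = 13691660929 to 7979094974: violated.
The claimed |C| lies above the Hamming bound, so no 7-ary code of length 14 with d ≥ 3 can have 13691660929 codewords.


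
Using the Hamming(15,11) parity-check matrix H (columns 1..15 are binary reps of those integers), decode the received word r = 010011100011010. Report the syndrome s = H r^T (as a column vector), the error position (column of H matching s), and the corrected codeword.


s = (1, 1, 1, 1)^T, error position = 15, corrected codeword c = 010011100011011

Compute s = H r^T mod 2 one row at a time:
  s_1 = 0 + 0 + 0 + 1 + 1 + 0 + 1 + 0 = 3 ≡ 1 (mod 2).
  s_2 = 0 + 1 + 1 + 1 + 1 + 0 + 1 + 0 = 5 ≡ 1 (mod 2).
  s_3 = 1 + 0 + 1 + 1 + 0 + 1 + 1 + 0 = 5 ≡ 1 (mod 2).
  s_4 = 0 + 0 + 1 + 1 + 0 + 1 + 0 + 0 = 3 ≡ 1 (mod 2).
s = (1, 1, 1, 1)^T — this equals column 15 of H (binary 1111), so error is at position 15.
Correct: flip bit 15 of r = 010011100011010 to get c = 010011100011011.


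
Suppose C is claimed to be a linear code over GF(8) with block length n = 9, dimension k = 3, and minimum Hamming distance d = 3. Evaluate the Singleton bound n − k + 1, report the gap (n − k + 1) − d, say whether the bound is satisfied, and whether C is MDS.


Singleton RHS = n − k + 1 = 7, slack = 4, bound satisfied, not MDS.

Singleton bound: d ≤ n − k + 1.
Here n = 9, k = 3, so n − k + 1 = 7.
Given d = 3, check d ≤ 7: YES.
Slack = (n − k + 1) − d = 4.
The code is NOT MDS (slack = 4 > 0).
Description: the claimed parameters are [9, 3, 3]_8; such a code would be non-MDS.


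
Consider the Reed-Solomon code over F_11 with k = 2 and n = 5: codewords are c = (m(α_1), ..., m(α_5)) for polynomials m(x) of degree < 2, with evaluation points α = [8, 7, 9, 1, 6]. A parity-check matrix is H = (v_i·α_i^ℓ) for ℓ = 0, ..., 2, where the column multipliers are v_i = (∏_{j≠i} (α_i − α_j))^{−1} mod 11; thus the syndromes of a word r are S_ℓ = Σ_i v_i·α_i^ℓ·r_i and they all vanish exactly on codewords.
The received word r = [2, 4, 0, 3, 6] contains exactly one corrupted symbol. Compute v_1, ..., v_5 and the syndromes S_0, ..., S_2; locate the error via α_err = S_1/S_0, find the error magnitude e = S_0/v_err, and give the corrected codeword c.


S = (8, 8, 8), error at position 4, error magnitude e = 9, c = [2, 4, 0, 5, 6].

Step 1: column multipliers v_i = (∏_{j≠i}(α_i − α_j))^{−1} mod 11.
  i = 1 (α = 8): (8−7)(8−9)(8−1)(8−6) = 1·(−1)·7·2 = −14 ≡ 8, so v_1 = 8^{−1} = 7 (mod 11).
  i = 2 (α = 7): (7−8)(7−9)(7−1)(7−6) = (−1)·(−2)·6·1 = 12 ≡ 1, so v_2 = 1^{−1} = 1 (mod 11).
  i = 3 (α = 9): (9−8)(9−7)(9−1)(9−6) = 1·2·8·3 = 48 ≡ 4, so v_3 = 4^{−1} = 3 (mod 11).
  i = 4 (α = 1): (1−8)(1−7)(1−9)(1−6) = (−7)·(−6)·(−8)·(−5) = 1680 ≡ 8, so v_4 = 8^{−1} = 7 (mod 11).
  i = 5 (α = 6): (6−8)(6−7)(6−9)(6−1) = (−2)·(−1)·(−3)·5 = −30 ≡ 3, so v_5 = 3^{−1} = 4 (mod 11).
  v = [7, 1, 3, 7, 4].
Step 2: syndromes of r = [2, 4, 0, 3, 6] (all sums mod 11).
  S_0 = Σ v_i r_i = 7·2 + 1·4 + 3·0 + 7·3 + 4·6 = 63 ≡ 8.
  S_1 = Σ v_i α_i r_i = 7·8·2 + 1·7·4 + 3·9·0 + 7·1·3 + 4·6·6 = 305 ≡ 8.
  α_i^2 mod 11 = [9, 5, 4, 1, 3].
  S_2 = Σ v_i α_i^2 r_i = 7·9·2 + 1·5·4 + 3·4·0 + 7·1·3 + 4·3·6 = 239 ≡ 8.
  S = (8, 8, 8) ≠ 0, so r is not a codeword (an error is present).
Step 3: locate the error. For a single error e at position i, S_ℓ = v_i·e·α_i^ℓ, so α_err = S_1/S_0.
  S_0^{−1} = 8^{−1} = 7 (mod 11), so α_err = 8·7 = 56 ≡ 1 = α_4. Error position i = 4.
  Consistency check: S_2/S_1 = 8·7 = 56 ≡ 1 = α_err ✓ (single-error assumption holds).
Step 4: error magnitude e = S_0/v_4 = S_0·∏_{j≠4}(α_4 − α_j) = 8·8 = 64 ≡ 9 (mod 11).
Step 5: correct position 4: c_4 = r_4 − e = 3 − 9 ≡ 5 (mod 11). Hence c = [2, 4, 0, 5, 6].
  Check: interpolating c through the α_i gives m(x) = 7 + 9·x (degree < 2) with m(α_i) = c_i for every i, so c is indeed a codeword.


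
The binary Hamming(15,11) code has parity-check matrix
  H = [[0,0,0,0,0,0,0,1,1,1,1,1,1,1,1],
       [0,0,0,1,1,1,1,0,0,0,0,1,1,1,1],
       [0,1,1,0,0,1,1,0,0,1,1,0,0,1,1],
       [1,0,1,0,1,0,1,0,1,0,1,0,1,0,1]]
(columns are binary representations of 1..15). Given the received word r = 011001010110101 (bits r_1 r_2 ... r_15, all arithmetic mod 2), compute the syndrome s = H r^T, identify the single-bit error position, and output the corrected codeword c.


s = (1, 1, 0, 0)^T, error position = 12, corrected codeword c = 011001010111101

Compute s = H r^T mod 2 one row at a time:
  s_1 = 1 + 0 + 1 + 1 + 0 + 1 + 0 + 1 = 5 ≡ 1 (mod 2).
  s_2 = 0 + 0 + 1 + 0 + 0 + 1 + 0 + 1 = 3 ≡ 1 (mod 2).
  s_3 = 1 + 1 + 1 + 0 + 1 + 1 + 0 + 1 = 6 ≡ 0 (mod 2).
  s_4 = 0 + 1 + 0 + 0 + 0 + 1 + 1 + 1 = 4 ≡ 0 (mod 2).
s = (1, 1, 0, 0)^T — this equals column 12 of H (binary 1100), so error is at position 12.
Correct: flip bit 12 of r = 011001010110101 to get c = 011001010111101.


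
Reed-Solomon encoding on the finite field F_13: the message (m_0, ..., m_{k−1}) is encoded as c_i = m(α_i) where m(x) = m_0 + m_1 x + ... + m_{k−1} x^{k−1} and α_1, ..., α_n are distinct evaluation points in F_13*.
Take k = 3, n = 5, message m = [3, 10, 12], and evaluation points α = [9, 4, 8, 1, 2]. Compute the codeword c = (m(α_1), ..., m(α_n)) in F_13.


c = [12, 1, 6, 12, 6]

Message polynomial: m(x) = 3 + 10·x + 12·x^2 (mod 13).
For each evaluation point α_i, compute m(α_i) mod 13:
  α_1 = 9: Horner steps 12 → 1 → 12, so m(9) = 12.
  α_2 = 4: Horner steps 12 → 6 → 1, so m(4) = 1.
  α_3 = 8: Horner steps 12 → 2 → 6, so m(8) = 6.
  α_4 = 1: Horner steps 12 → 9 → 12, so m(1) = 12.
  α_5 = 2: Horner steps 12 → 8 → 6, so m(2) = 6.
Codeword c = [12, 1, 6, 12, 6] ∈ F_13^5.


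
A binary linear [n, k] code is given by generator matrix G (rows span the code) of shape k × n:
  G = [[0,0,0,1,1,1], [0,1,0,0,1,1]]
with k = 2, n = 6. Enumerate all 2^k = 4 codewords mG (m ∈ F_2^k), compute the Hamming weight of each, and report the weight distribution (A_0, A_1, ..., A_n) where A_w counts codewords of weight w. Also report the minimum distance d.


Weight distribution: A_0 = 1, A_2 = 1, A_3 = 2. Minimum distance d = 2.

Enumerate all 2^2 = 4 messages m ∈ F_2^2.
For each, compute codeword c = mG in F_2^6, then tally its weight.
  m = 00 → c = 000000, weight = 0.
  m = 10 → c = 000111, weight = 3.
  m = 01 → c = 010011, weight = 3.
  m = 11 → c = 010100, weight = 2.
Tally weights:
  weight 0: 1 codewords.
  weight 2: 1 codewords.
  weight 3: 2 codewords.
Minimum distance d = smallest w > 0 with A_w > 0 = 2.
Sanity: Σ A_w = 4 = 2^2 = 4 ✓.


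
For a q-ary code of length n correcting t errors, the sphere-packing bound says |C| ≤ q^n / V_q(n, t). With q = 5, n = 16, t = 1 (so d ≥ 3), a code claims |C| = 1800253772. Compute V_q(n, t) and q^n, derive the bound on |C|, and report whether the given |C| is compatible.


V_q(n, t) = 65, q^n = 152587890625, Hamming bound = 2347506009, |C| = 1800253772 ≤ bound (satisfied).

Step 1: Compute V_q(n, t) = Σ_{j=0}^1 C(n, j) (q−1)^j.
  j = 0: C(16,0)·(4)^0 = 1·1 = 1.
  j = 1: C(16,1)·(4)^1 = 16·4 = 64.
  V_q(n, t) = 1 + 64 = 65.
Step 2: q^n = 5^16 = 152587890625.
Step 3: Hamming bound ⌊q^n / V_q(n,t)⌋ = ⌊152587890625/65⌋ = 2347506009.
Step 4: Compare |C| = 1800253772 to 2347506009: satisfied.
The claimed |C| lies below the Hamming bound.


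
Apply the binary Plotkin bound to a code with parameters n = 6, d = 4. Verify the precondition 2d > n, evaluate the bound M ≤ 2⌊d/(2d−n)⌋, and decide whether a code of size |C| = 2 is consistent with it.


Plotkin bound M ≤ 4; given |C| = 2 ≤ bound (satisfied).

Check applicability: 2d = 8, n = 6.
2d − n = 2 > 0, so Plotkin applies.
Compute d/(2d−n) = 4/2 ≈ 2.0000.
⌊d/(2d−n)⌋ = 2.
Plotkin bound: M ≤ 2·2 = 4.
Given |C| = 2, check: satisfied.
This |C| is below the Plotkin bound.


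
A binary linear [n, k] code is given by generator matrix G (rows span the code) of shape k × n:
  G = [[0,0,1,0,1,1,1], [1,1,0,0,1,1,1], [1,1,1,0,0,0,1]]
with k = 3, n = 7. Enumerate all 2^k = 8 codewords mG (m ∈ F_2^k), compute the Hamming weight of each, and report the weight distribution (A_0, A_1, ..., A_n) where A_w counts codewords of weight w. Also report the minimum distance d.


Weight distribution: A_0 = 1, A_1 = 1, A_3 = 2, A_4 = 3, A_5 = 1. Minimum distance d = 1.

Enumerate all 2^3 = 8 messages m ∈ F_2^3.
For each, compute codeword c = mG in F_2^7, then tally its weight.
  m = 000 → c = 0000000, weight = 0.
  m = 100 → c = 0010111, weight = 4.
  m = 010 → c = 1100111, weight = 5.
  m = 110 → c = 1110000, weight = 3.
  m = 001 → c = 1110001, weight = 4.
  m = 101 → c = 1100110, weight = 4.
  m = 011 → c = 0010110, weight = 3.
  m = 111 → c = 0000001, weight = 1.
Tally weights:
  weight 0: 1 codewords.
  weight 1: 1 codewords.
  weight 3: 2 codewords.
  weight 4: 3 codewords.
  weight 5: 1 codewords.
Minimum distance d = smallest w > 0 with A_w > 0 = 1.
Sanity: Σ A_w = 8 = 2^3 = 8 ✓.


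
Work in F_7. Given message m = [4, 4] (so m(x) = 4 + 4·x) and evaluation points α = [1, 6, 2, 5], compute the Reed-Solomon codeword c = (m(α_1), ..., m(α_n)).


c = [1, 0, 5, 3]

Message polynomial: m(x) = 4 + 4·x (mod 7).
For each evaluation point α_i, compute m(α_i) mod 7:
  α_1 = 1: Horner steps 4 → 1, so m(1) = 1.
  α_2 = 6: Horner steps 4 → 0, so m(6) = 0.
  α_3 = 2: Horner steps 4 → 5, so m(2) = 5.
  α_4 = 5: Horner steps 4 → 3, so m(5) = 3.
Codeword c = [1, 0, 5, 3] ∈ F_7^4.


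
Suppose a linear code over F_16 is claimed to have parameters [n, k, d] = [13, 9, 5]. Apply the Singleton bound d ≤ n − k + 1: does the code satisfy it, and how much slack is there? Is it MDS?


Singleton RHS = n − k + 1 = 5, slack = 0, bound satisfied, MDS.

Singleton bound: d ≤ n − k + 1.
Here n = 13, k = 9, so n − k + 1 = 5.
Given d = 5, check d ≤ 5: YES.
Slack = (n − k + 1) − d = 0.
The code is MDS (slack = 0).
Description: the claimed parameters are [13, 9, 5]_16; such a code would be MDS (meets Singleton bound).


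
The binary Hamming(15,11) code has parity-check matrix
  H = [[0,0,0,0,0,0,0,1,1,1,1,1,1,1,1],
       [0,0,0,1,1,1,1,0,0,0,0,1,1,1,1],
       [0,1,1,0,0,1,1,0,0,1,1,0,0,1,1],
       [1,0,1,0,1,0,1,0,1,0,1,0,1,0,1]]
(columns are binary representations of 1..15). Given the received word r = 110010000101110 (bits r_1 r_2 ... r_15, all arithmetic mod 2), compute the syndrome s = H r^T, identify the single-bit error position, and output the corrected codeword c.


s = (0, 0, 1, 1)^T, error position = 3, corrected codeword c = 111010000101110

Compute s = H r^T mod 2 one row at a time:
  s_1 = 0 + 0 + 1 + 0 + 1 + 1 + 1 + 0 = 4 ≡ 0 (mod 2).
  s_2 = 0 + 1 + 0 + 0 + 1 + 1 + 1 + 0 = 4 ≡ 0 (mod 2).
  s_3 = 1 + 0 + 0 + 0 + 1 + 0 + 1 + 0 = 3 ≡ 1 (mod 2).
  s_4 = 1 + 0 + 1 + 0 + 0 + 0 + 1 + 0 = 3 ≡ 1 (mod 2).
s = (0, 0, 1, 1)^T — this equals column 3 of H (binary 0011), so error is at position 3.
Correct: flip bit 3 of r = 110010000101110 to get c = 111010000101110.


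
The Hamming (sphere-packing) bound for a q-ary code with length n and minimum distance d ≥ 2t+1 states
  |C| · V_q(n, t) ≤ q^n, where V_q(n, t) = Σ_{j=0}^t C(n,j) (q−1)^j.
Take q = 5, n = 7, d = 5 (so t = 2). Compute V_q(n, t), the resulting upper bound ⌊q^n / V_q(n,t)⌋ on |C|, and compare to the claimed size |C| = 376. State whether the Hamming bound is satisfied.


V_q(n, t) = 365, q^n = 78125, Hamming bound = 214, |C| = 376 > bound (violated).

Step 1: Compute V_q(n, t) = Σ_{j=0}^2 C(n, j) (q−1)^j.
  j = 0: C(7,0)·(4)^0 = 1·1 = 1.
  j = 1: C(7,1)·(4)^1 = 7·4 = 28.
  j = 2: C(7,2)·(4)^2 = 21·16 = 336.
  V_q(n, t) = 1 + 28 + 336 = 365.
Step 2: q^n = 5^7 = 78125.
Step 3: Hamming bound ⌊q^n / V_q(n,t)⌋ = ⌊78125/365⌋ = 214.
Step 4: Compare |C| = 376 to 214: violated.
The claimed |C| lies above the Hamming bound, so no 5-ary code of length 7 with d ≥ 5 can have 376 codewords.


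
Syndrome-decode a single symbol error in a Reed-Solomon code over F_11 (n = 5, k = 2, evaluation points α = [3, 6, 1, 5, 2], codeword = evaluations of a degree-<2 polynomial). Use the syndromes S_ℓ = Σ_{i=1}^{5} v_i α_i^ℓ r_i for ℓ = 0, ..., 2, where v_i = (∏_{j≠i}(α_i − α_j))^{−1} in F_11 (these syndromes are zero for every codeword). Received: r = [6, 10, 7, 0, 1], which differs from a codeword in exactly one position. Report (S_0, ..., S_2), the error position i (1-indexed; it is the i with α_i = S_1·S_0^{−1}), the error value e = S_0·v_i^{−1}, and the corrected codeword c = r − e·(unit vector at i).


S = (8, 7, 2), error at position 4, error magnitude e = 6, c = [6, 10, 7, 5, 1].

Step 1: column multipliers v_i = (∏_{j≠i}(α_i − α_j))^{−1} mod 11.
  i = 1 (α = 3): (3−6)(3−1)(3−5)(3−2) = (−3)·2·(−2)·1 = 12 ≡ 1, so v_1 = 1^{−1} = 1 (mod 11).
  i = 2 (α = 6): (6−3)(6−1)(6−5)(6−2) = 3·5·1·4 = 60 ≡ 5, so v_2 = 5^{−1} = 9 (mod 11).
  i = 3 (α = 1): (1−3)(1−6)(1−5)(1−2) = (−2)·(−5)·(−4)·(−1) = 40 ≡ 7, so v_3 = 7^{−1} = 8 (mod 11).
  i = 4 (α = 5): (5−3)(5−6)(5−1)(5−2) = 2·(−1)·4·3 = −24 ≡ 9, so v_4 = 9^{−1} = 5 (mod 11).
  i = 5 (α = 2): (2−3)(2−6)(2−1)(2−5) = (−1)·(−4)·1·(−3) = −12 ≡ 10, so v_5 = 10^{−1} = 10 (mod 11).
  v = [1, 9, 8, 5, 10].
Step 2: syndromes of r = [6, 10, 7, 0, 1] (all sums mod 11).
  S_0 = Σ v_i r_i = 1·6 + 9·10 + 8·7 + 5·0 + 10·1 = 162 ≡ 8.
  S_1 = Σ v_i α_i r_i = 1·3·6 + 9·6·10 + 8·1·7 + 5·5·0 + 10·2·1 = 634 ≡ 7.
  α_i^2 mod 11 = [9, 3, 1, 3, 4].
  S_2 = Σ v_i α_i^2 r_i = 1·9·6 + 9·3·10 + 8·1·7 + 5·3·0 + 10·4·1 = 420 ≡ 2.
  S = (8, 7, 2) ≠ 0, so r is not a codeword (an error is present).
Step 3: locate the error. For a single error e at position i, S_ℓ = v_i·e·α_i^ℓ, so α_err = S_1/S_0.
  S_0^{−1} = 8^{−1} = 7 (mod 11), so α_err = 7·7 = 49 ≡ 5 = α_4. Error position i = 4.
  Consistency check: S_2/S_1 = 2·8 = 16 ≡ 5 = α_err ✓ (single-error assumption holds).
Step 4: error magnitude e = S_0/v_4 = S_0·∏_{j≠4}(α_4 − α_j) = 8·9 = 72 ≡ 6 (mod 11).
Step 5: correct position 4: c_4 = r_4 − e = 0 − 6 ≡ 5 (mod 11). Hence c = [6, 10, 7, 5, 1].
  Check: interpolating c through the α_i gives m(x) = 2 + 5·x (degree < 2) with m(α_i) = c_i for every i, so c is indeed a codeword.


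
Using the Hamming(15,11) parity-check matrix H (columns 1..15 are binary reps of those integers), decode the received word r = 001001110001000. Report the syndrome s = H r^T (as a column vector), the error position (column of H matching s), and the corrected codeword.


s = (0, 1, 1, 0)^T, error position = 6, corrected codeword c = 001000110001000

Compute s = H r^T mod 2 one row at a time:
  s_1 = 1 + 0 + 0 + 0 + 1 + 0 + 0 + 0 = 2 ≡ 0 (mod 2).
  s_2 = 0 + 0 + 1 + 1 + 1 + 0 + 0 + 0 = 3 ≡ 1 (mod 2).
  s_3 = 0 + 1 + 1 + 1 + 0 + 0 + 0 + 0 = 3 ≡ 1 (mod 2).
  s_4 = 0 + 1 + 0 + 1 + 0 + 0 + 0 + 0 = 2 ≡ 0 (mod 2).
s = (0, 1, 1, 0)^T — this equals column 6 of H (binary 0110), so error is at position 6.
Correct: flip bit 6 of r = 001001110001000 to get c = 001000110001000.


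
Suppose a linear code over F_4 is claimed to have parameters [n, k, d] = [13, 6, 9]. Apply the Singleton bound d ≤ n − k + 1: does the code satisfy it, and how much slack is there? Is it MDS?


Singleton RHS = n − k + 1 = 8, slack = -1, bound violated (no such code; not MDS).

Singleton bound: d ≤ n − k + 1.
Here n = 13, k = 6, so n − k + 1 = 8.
Given d = 9, check d ≤ 8: NO.
Slack = (n − k + 1) − d = -1.
The slack is negative: d = 9 exceeds n − k + 1 = 8 by 1, so the Singleton bound is violated and no linear [13, 6, 9]_4 code can exist. In particular it is not MDS (MDS requires d = n − k + 1 exactly).
Description: the claimed parameters are [13, 6, 9]_4; such a code would be impossible (violates the Singleton bound).


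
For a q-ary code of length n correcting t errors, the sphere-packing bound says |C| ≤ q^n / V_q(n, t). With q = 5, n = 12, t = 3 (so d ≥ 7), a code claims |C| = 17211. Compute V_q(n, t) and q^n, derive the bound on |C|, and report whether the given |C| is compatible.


V_q(n, t) = 15185, q^n = 244140625, Hamming bound = 16077, |C| = 17211 > bound (violated).

Step 1: Compute V_q(n, t) = Σ_{j=0}^3 C(n, j) (q−1)^j.
  j = 0: C(12,0)·(4)^0 = 1·1 = 1.
  j = 1: C(12,1)·(4)^1 = 12·4 = 48.
  j = 2: C(12,2)·(4)^2 = 66·16 = 1056.
  j = 3: C(12,3)·(4)^3 = 220·64 = 14080.
  V_q(n, t) = 1 + 48 + 1056 + 14080 = 15185.
Step 2: q^n = 5^12 = 244140625.
Step 3: Hamming bound ⌊q^n / V_q(n,t)⌋ = ⌊244140625/15185⌋ = 16077.
Step 4: Compare |C| = 17211 to 16077: violated.
The claimed |C| lies above the Hamming bound, so no 5-ary code of length 12 with d ≥ 7 can have 17211 codewords.


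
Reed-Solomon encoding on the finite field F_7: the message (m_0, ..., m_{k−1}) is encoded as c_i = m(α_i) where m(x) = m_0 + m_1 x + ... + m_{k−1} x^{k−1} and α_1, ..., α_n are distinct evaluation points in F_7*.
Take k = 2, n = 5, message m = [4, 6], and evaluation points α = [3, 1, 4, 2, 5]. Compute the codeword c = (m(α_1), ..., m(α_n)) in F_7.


c = [1, 3, 0, 2, 6]

Message polynomial: m(x) = 4 + 6·x (mod 7).
For each evaluation point α_i, compute m(α_i) mod 7:
  α_1 = 3: Horner steps 6 → 1, so m(3) = 1.
  α_2 = 1: Horner steps 6 → 3, so m(1) = 3.
  α_3 = 4: Horner steps 6 → 0, so m(4) = 0.
  α_4 = 2: Horner steps 6 → 2, so m(2) = 2.
  α_5 = 5: Horner steps 6 → 6, so m(5) = 6.
Codeword c = [1, 3, 0, 2, 6] ∈ F_7^5.


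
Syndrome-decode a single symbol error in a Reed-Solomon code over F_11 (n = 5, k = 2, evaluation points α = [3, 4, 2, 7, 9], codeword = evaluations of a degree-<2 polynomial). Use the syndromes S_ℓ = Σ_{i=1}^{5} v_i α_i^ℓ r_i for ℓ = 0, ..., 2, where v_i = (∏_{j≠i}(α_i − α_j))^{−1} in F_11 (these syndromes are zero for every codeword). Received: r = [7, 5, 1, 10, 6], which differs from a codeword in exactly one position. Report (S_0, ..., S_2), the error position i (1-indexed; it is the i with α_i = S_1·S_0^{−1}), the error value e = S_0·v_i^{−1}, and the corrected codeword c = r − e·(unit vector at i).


S = (9, 7, 3), error at position 3, error magnitude e = 3, c = [7, 5, 9, 10, 6].

Step 1: column multipliers v_i = (∏_{j≠i}(α_i − α_j))^{−1} mod 11.
  i = 1 (α = 3): (3−4)(3−2)(3−7)(3−9) = (−1)·1·(−4)·(−6) = −24 ≡ 9, so v_1 = 9^{−1} = 5 (mod 11).
  i = 2 (α = 4): (4−3)(4−2)(4−7)(4−9) = 1·2·(−3)·(−5) = 30 ≡ 8, so v_2 = 8^{−1} = 7 (mod 11).
  i = 3 (α = 2): (2−3)(2−4)(2−7)(2−9) = (−1)·(−2)·(−5)·(−7) = 70 ≡ 4, so v_3 = 4^{−1} = 3 (mod 11).
  i = 4 (α = 7): (7−3)(7−4)(7−2)(7−9) = 4·3·5·(−2) = −120 ≡ 1, so v_4 = 1^{−1} = 1 (mod 11).
  i = 5 (α = 9): (9−3)(9−4)(9−2)(9−7) = 6·5·7·2 = 420 ≡ 2, so v_5 = 2^{−1} = 6 (mod 11).
  v = [5, 7, 3, 1, 6].
Step 2: syndromes of r = [7, 5, 1, 10, 6] (all sums mod 11).
  S_0 = Σ v_i r_i = 5·7 + 7·5 + 3·1 + 1·10 + 6·6 = 119 ≡ 9.
  S_1 = Σ v_i α_i r_i = 5·3·7 + 7·4·5 + 3·2·1 + 1·7·10 + 6·9·6 = 645 ≡ 7.
  α_i^2 mod 11 = [9, 5, 4, 5, 4].
  S_2 = Σ v_i α_i^2 r_i = 5·9·7 + 7·5·5 + 3·4·1 + 1·5·10 + 6·4·6 = 696 ≡ 3.
  S = (9, 7, 3) ≠ 0, so r is not a codeword (an error is present).
Step 3: locate the error. For a single error e at position i, S_ℓ = v_i·e·α_i^ℓ, so α_err = S_1/S_0.
  S_0^{−1} = 9^{−1} = 5 (mod 11), so α_err = 7·5 = 35 ≡ 2 = α_3. Error position i = 3.
  Consistency check: S_2/S_1 = 3·8 = 24 ≡ 2 = α_err ✓ (single-error assumption holds).
Step 4: error magnitude e = S_0/v_3 = S_0·∏_{j≠3}(α_3 − α_j) = 9·4 = 36 ≡ 3 (mod 11).
Step 5: correct position 3: c_3 = r_3 − e = 1 − 3 ≡ 9 (mod 11). Hence c = [7, 5, 9, 10, 6].
  Check: interpolating c through the α_i gives m(x) = 2 + 9·x (degree < 2) with m(α_i) = c_i for every i, so c is indeed a codeword.


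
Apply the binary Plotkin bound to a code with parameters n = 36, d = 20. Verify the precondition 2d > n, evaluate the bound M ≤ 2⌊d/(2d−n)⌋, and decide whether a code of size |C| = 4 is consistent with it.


Plotkin bound M ≤ 10; given |C| = 4 ≤ bound (satisfied).

Check applicability: 2d = 40, n = 36.
2d − n = 4 > 0, so Plotkin applies.
Compute d/(2d−n) = 20/4 ≈ 5.0000.
⌊d/(2d−n)⌋ = 5.
Plotkin bound: M ≤ 2·5 = 10.
Given |C| = 4, check: satisfied.
This |C| is below the Plotkin bound.


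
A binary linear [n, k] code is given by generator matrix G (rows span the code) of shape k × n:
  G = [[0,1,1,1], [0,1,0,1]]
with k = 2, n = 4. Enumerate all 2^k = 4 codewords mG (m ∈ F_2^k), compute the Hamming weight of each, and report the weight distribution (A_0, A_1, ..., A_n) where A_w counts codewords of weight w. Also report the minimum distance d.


Weight distribution: A_0 = 1, A_1 = 1, A_2 = 1, A_3 = 1. Minimum distance d = 1.

Enumerate all 2^2 = 4 messages m ∈ F_2^2.
For each, compute codeword c = mG in F_2^4, then tally its weight.
  m = 00 → c = 0000, weight = 0.
  m = 10 → c = 0111, weight = 3.
  m = 01 → c = 0101, weight = 2.
  m = 11 → c = 0010, weight = 1.
Tally weights:
  weight 0: 1 codewords.
  weight 1: 1 codewords.
  weight 2: 1 codewords.
  weight 3: 1 codewords.
Minimum distance d = smallest w > 0 with A_w > 0 = 1.
Sanity: Σ A_w = 4 = 2^2 = 4 ✓.


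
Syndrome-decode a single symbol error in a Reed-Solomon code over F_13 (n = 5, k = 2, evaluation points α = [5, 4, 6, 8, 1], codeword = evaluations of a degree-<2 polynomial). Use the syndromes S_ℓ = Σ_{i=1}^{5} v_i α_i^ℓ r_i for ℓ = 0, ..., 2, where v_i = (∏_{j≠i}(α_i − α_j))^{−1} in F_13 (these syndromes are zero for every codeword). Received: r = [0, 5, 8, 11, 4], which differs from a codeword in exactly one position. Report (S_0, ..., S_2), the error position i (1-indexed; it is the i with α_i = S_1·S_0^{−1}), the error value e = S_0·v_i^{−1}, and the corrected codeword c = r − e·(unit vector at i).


S = (9, 9, 9), error at position 5, error magnitude e = 10, c = [0, 5, 8, 11, 7].

Step 1: column multipliers v_i = (∏_{j≠i}(α_i − α_j))^{−1} mod 13.
  i = 1 (α = 5): (5−4)(5−6)(5−8)(5−1) = 1·(−1)·(−3)·4 = 12 ≡ 12, so v_1 = 12^{−1} = 12 (mod 13).
  i = 2 (α = 4): (4−5)(4−6)(4−8)(4−1) = (−1)·(−2)·(−4)·3 = −24 ≡ 2, so v_2 = 2^{−1} = 7 (mod 13).
  i = 3 (α = 6): (6−5)(6−4)(6−8)(6−1) = 1·2·(−2)·5 = −20 ≡ 6, so v_3 = 6^{−1} = 11 (mod 13).
  i = 4 (α = 8): (8−5)(8−4)(8−6)(8−1) = 3·4·2·7 = 168 ≡ 12, so v_4 = 12^{−1} = 12 (mod 13).
  i = 5 (α = 1): (1−5)(1−4)(1−6)(1−8) = (−4)·(−3)·(−5)·(−7) = 420 ≡ 4, so v_5 = 4^{−1} = 10 (mod 13).
  v = [12, 7, 11, 12, 10].
Step 2: syndromes of r = [0, 5, 8, 11, 4] (all sums mod 13).
  S_0 = Σ v_i r_i = 12·0 + 7·5 + 11·8 + 12·11 + 10·4 = 295 ≡ 9.
  S_1 = Σ v_i α_i r_i = 12·5·0 + 7·4·5 + 11·6·8 + 12·8·11 + 10·1·4 = 1764 ≡ 9.
  α_i^2 mod 13 = [12, 3, 10, 12, 1].
  S_2 = Σ v_i α_i^2 r_i = 12·12·0 + 7·3·5 + 11·10·8 + 12·12·11 + 10·1·4 = 2609 ≡ 9.
  S = (9, 9, 9) ≠ 0, so r is not a codeword (an error is present).
Step 3: locate the error. For a single error e at position i, S_ℓ = v_i·e·α_i^ℓ, so α_err = S_1/S_0.
  S_0^{−1} = 9^{−1} = 3 (mod 13), so α_err = 9·3 = 27 ≡ 1 = α_5. Error position i = 5.
  Consistency check: S_2/S_1 = 9·3 = 27 ≡ 1 = α_err ✓ (single-error assumption holds).
Step 4: error magnitude e = S_0/v_5 = S_0·∏_{j≠5}(α_5 − α_j) = 9·4 = 36 ≡ 10 (mod 13).
Step 5: correct position 5: c_5 = r_5 − e = 4 − 10 ≡ 7 (mod 13). Hence c = [0, 5, 8, 11, 7].
  Check: interpolating c through the α_i gives m(x) = 12 + 8·x (degree < 2) with m(α_i) = c_i for every i, so c is indeed a codeword.


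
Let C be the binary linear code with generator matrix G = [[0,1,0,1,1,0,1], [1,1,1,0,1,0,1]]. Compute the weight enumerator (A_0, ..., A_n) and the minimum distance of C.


Weight distribution: A_0 = 1, A_3 = 1, A_4 = 1, A_5 = 1. Minimum distance d = 3.

Enumerate all 2^2 = 4 messages m ∈ F_2^2.
For each, compute codeword c = mG in F_2^7, then tally its weight.
  m = 00 → c = 0000000, weight = 0.
  m = 10 → c = 0101101, weight = 4.
  m = 01 → c = 1110101, weight = 5.
  m = 11 → c = 1011000, weight = 3.
Tally weights:
  weight 0: 1 codewords.
  weight 3: 1 codewords.
  weight 4: 1 codewords.
  weight 5: 1 codewords.
Minimum distance d = smallest w > 0 with A_w > 0 = 3.
Sanity: Σ A_w = 4 = 2^2 = 4 ✓.


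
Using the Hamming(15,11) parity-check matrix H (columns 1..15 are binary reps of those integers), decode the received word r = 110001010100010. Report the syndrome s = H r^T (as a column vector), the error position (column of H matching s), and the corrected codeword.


s = (1, 0, 0, 1)^T, error position = 9, corrected codeword c = 110001011100010

Compute s = H r^T mod 2 one row at a time:
  s_1 = 1 + 0 + 1 + 0 + 0 + 0 + 1 + 0 = 3 ≡ 1 (mod 2).
  s_2 = 0 + 0 + 1 + 0 + 0 + 0 + 1 + 0 = 2 ≡ 0 (mod 2).
  s_3 = 1 + 0 + 1 + 0 + 1 + 0 + 1 + 0 = 4 ≡ 0 (mod 2).
  s_4 = 1 + 0 + 0 + 0 + 0 + 0 + 0 + 0 = 1 ≡ 1 (mod 2).
s = (1, 0, 0, 1)^T — this equals column 9 of H (binary 1001), so error is at position 9.
Correct: flip bit 9 of r = 110001010100010 to get c = 110001011100010.


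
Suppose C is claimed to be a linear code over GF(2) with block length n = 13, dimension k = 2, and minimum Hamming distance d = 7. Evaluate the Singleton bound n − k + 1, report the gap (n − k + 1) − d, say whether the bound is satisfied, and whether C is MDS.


Singleton RHS = n − k + 1 = 12, slack = 5, bound satisfied, not MDS.

Singleton bound: d ≤ n − k + 1.
Here n = 13, k = 2, so n − k + 1 = 12.
Given d = 7, check d ≤ 12: YES.
Slack = (n − k + 1) − d = 5.
The code is NOT MDS (slack = 5 > 0).
Description: the claimed parameters are [13, 2, 7]_2; such a code would be non-MDS.


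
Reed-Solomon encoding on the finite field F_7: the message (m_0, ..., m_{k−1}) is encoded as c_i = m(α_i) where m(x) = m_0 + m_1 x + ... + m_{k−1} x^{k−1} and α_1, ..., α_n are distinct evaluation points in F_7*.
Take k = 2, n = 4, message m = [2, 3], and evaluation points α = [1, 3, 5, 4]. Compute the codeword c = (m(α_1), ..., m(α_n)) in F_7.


c = [5, 4, 3, 0]

Message polynomial: m(x) = 2 + 3·x (mod 7).
For each evaluation point α_i, compute m(α_i) mod 7:
  α_1 = 1: Horner steps 3 → 5, so m(1) = 5.
  α_2 = 3: Horner steps 3 → 4, so m(3) = 4.
  α_3 = 5: Horner steps 3 → 3, so m(5) = 3.
  α_4 = 4: Horner steps 3 → 0, so m(4) = 0.
Codeword c = [5, 4, 3, 0] ∈ F_7^4.


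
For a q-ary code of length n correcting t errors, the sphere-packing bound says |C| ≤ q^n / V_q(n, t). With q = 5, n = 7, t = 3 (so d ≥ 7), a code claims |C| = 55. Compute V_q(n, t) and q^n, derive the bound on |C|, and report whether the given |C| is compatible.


V_q(n, t) = 2605, q^n = 78125, Hamming bound = 29, |C| = 55 > bound (violated).

Step 1: Compute V_q(n, t) = Σ_{j=0}^3 C(n, j) (q−1)^j.
  j = 0: C(7,0)·(4)^0 = 1·1 = 1.
  j = 1: C(7,1)·(4)^1 = 7·4 = 28.
  j = 2: C(7,2)·(4)^2 = 21·16 = 336.
  j = 3: C(7,3)·(4)^3 = 35·64 = 2240.
  V_q(n, t) = 1 + 28 + 336 + 2240 = 2605.
Step 2: q^n = 5^7 = 78125.
Step 3: Hamming bound ⌊q^n / V_q(n,t)⌋ = ⌊78125/2605⌋ = 29.
Step 4: Compare |C| = 55 to 29: violated.
The claimed |C| lies above the Hamming bound, so no 5-ary code of length 7 with d ≥ 7 can have 55 codewords.


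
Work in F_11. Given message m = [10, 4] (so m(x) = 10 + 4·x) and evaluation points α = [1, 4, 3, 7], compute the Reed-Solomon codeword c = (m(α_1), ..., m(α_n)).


c = [3, 4, 0, 5]

Message polynomial: m(x) = 10 + 4·x (mod 11).
For each evaluation point α_i, compute m(α_i) mod 11:
  α_1 = 1: Horner steps 4 → 3, so m(1) = 3.
  α_2 = 4: Horner steps 4 → 4, so m(4) = 4.
  α_3 = 3: Horner steps 4 → 0, so m(3) = 0.
  α_4 = 7: Horner steps 4 → 5, so m(7) = 5.
Codeword c = [3, 4, 0, 5] ∈ F_11^4.


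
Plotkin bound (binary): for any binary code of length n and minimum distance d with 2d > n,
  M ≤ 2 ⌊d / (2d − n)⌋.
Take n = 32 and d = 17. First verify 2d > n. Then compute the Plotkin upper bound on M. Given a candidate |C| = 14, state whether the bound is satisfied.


Plotkin bound M ≤ 16; given |C| = 14 ≤ bound (satisfied).

Check applicability: 2d = 34, n = 32.
2d − n = 2 > 0, so Plotkin applies.
Compute d/(2d−n) = 17/2 ≈ 8.5000.
⌊d/(2d−n)⌋ = 8.
Plotkin bound: M ≤ 2·8 = 16.
Given |C| = 14, check: satisfied.
This |C| is below the Plotkin bound.


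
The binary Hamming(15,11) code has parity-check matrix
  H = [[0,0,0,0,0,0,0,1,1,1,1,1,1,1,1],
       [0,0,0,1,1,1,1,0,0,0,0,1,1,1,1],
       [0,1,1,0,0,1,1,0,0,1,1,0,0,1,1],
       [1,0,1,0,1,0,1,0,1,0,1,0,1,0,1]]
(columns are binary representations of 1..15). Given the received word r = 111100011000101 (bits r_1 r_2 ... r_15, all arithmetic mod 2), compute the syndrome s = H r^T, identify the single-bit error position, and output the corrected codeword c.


s = (0, 1, 1, 1)^T, error position = 7, corrected codeword c = 111100111000101

Compute s = H r^T mod 2 one row at a time:
  s_1 = 1 + 1 + 0 + 0 + 0 + 1 + 0 + 1 = 4 ≡ 0 (mod 2).
  s_2 = 1 + 0 + 0 + 0 + 0 + 1 + 0 + 1 = 3 ≡ 1 (mod 2).
  s_3 = 1 + 1 + 0 + 0 + 0 + 0 + 0 + 1 = 3 ≡ 1 (mod 2).
  s_4 = 1 + 1 + 0 + 0 + 1 + 0 + 1 + 1 = 5 ≡ 1 (mod 2).
s = (0, 1, 1, 1)^T — this equals column 7 of H (binary 0111), so error is at position 7.
Correct: flip bit 7 of r = 111100011000101 to get c = 111100111000101.


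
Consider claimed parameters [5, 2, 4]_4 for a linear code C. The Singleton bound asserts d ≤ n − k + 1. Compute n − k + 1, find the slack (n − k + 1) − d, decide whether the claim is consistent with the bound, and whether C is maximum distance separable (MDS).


Singleton RHS = n − k + 1 = 4, slack = 0, bound satisfied, MDS.

Singleton bound: d ≤ n − k + 1.
Here n = 5, k = 2, so n − k + 1 = 4.
Given d = 4, check d ≤ 4: YES.
Slack = (n − k + 1) − d = 0.
The code is MDS (slack = 0).
Description: the claimed parameters are [5, 2, 4]_4; such a code would be MDS (meets Singleton bound).


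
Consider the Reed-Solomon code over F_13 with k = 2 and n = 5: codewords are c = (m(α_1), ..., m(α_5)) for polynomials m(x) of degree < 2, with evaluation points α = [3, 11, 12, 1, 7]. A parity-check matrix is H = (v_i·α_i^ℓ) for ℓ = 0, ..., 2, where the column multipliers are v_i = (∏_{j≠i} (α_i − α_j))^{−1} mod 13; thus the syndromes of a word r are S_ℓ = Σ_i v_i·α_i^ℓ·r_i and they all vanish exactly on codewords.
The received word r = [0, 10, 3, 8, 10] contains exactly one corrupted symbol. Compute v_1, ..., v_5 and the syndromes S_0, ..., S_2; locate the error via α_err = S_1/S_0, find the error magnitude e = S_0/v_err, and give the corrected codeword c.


S = (11, 4, 5), error at position 2, error magnitude e = 3, c = [0, 7, 3, 8, 10].

Step 1: column multipliers v_i = (∏_{j≠i}(α_i − α_j))^{−1} mod 13.
  i = 1 (α = 3): (3−11)(3−12)(3−1)(3−7) = (−8)·(−9)·2·(−4) = −576 ≡ 9, so v_1 = 9^{−1} = 3 (mod 13).
  i = 2 (α = 11): (11−3)(11−12)(11−1)(11−7) = 8·(−1)·10·4 = −320 ≡ 5, so v_2 = 5^{−1} = 8 (mod 13).
  i = 3 (α = 12): (12−3)(12−11)(12−1)(12−7) = 9·1·11·5 = 495 ≡ 1, so v_3 = 1^{−1} = 1 (mod 13).
  i = 4 (α = 1): (1−3)(1−11)(1−12)(1−7) = (−2)·(−10)·(−11)·(−6) = 1320 ≡ 7, so v_4 = 7^{−1} = 2 (mod 13).
  i = 5 (α = 7): (7−3)(7−11)(7−12)(7−1) = 4·(−4)·(−5)·6 = 480 ≡ 12, so v_5 = 12^{−1} = 12 (mod 13).
  v = [3, 8, 1, 2, 12].
Step 2: syndromes of r = [0, 10, 3, 8, 10] (all sums mod 13).
  S_0 = Σ v_i r_i = 3·0 + 8·10 + 1·3 + 2·8 + 12·10 = 219 ≡ 11.
  S_1 = Σ v_i α_i r_i = 3·3·0 + 8·11·10 + 1·12·3 + 2·1·8 + 12·7·10 = 1772 ≡ 4.
  α_i^2 mod 13 = [9, 4, 1, 1, 10].
  S_2 = Σ v_i α_i^2 r_i = 3·9·0 + 8·4·10 + 1·1·3 + 2·1·8 + 12·10·10 = 1539 ≡ 5.
  S = (11, 4, 5) ≠ 0, so r is not a codeword (an error is present).
Step 3: locate the error. For a single error e at position i, S_ℓ = v_i·e·α_i^ℓ, so α_err = S_1/S_0.
  S_0^{−1} = 11^{−1} = 6 (mod 13), so α_err = 4·6 = 24 ≡ 11 = α_2. Error position i = 2.
  Consistency check: S_2/S_1 = 5·10 = 50 ≡ 11 = α_err ✓ (single-error assumption holds).
Step 4: error magnitude e = S_0/v_2 = S_0·∏_{j≠2}(α_2 − α_j) = 11·5 = 55 ≡ 3 (mod 13).
Step 5: correct position 2: c_2 = r_2 − e = 10 − 3 ≡ 7 (mod 13). Hence c = [0, 7, 3, 8, 10].
  Check: interpolating c through the α_i gives m(x) = 12 + 9·x (degree < 2) with m(α_i) = c_i for every i, so c is indeed a codeword.


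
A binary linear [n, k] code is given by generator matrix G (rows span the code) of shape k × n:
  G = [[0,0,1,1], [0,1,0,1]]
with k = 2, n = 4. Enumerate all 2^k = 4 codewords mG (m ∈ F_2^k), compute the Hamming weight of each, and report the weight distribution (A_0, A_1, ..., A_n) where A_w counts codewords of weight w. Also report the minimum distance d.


Weight distribution: A_0 = 1, A_2 = 3. Minimum distance d = 2.

Enumerate all 2^2 = 4 messages m ∈ F_2^2.
For each, compute codeword c = mG in F_2^4, then tally its weight.
  m = 00 → c = 0000, weight = 0.
  m = 10 → c = 0011, weight = 2.
  m = 01 → c = 0101, weight = 2.
  m = 11 → c = 0110, weight = 2.
Tally weights:
  weight 0: 1 codewords.
  weight 2: 3 codewords.
Minimum distance d = smallest w > 0 with A_w > 0 = 2.
Sanity: Σ A_w = 4 = 2^2 = 4 ✓.


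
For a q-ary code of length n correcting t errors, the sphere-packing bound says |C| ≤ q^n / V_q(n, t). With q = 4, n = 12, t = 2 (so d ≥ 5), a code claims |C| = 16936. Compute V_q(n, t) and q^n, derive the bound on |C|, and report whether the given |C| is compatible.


V_q(n, t) = 631, q^n = 16777216, Hamming bound = 26588, |C| = 16936 ≤ bound (satisfied).

Step 1: Compute V_q(n, t) = Σ_{j=0}^2 C(n, j) (q−1)^j.
  j = 0: C(12,0)·(3)^0 = 1·1 = 1.
  j = 1: C(12,1)·(3)^1 = 12·3 = 36.
  j = 2: C(12,2)·(3)^2 = 66·9 = 594.
  V_q(n, t) = 1 + 36 + 594 = 631.
Step 2: q^n = 4^12 = 16777216.
Step 3: Hamming bound ⌊q^n / V_q(n,t)⌋ = ⌊16777216/631⌋ = 26588.
Step 4: Compare |C| = 16936 to 26588: satisfied.
The claimed |C| lies below the Hamming bound.
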